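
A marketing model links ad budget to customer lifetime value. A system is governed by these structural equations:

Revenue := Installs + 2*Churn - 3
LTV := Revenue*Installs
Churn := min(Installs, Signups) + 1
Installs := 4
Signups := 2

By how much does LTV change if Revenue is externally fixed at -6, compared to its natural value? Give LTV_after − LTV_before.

Intervening sets Revenue = -6 and removes its equation (Revenue := Installs + 2*Churn - 3).
LTV = Revenue*Installs  [with Revenue=-6, Installs=4]  = -24
Without intervention: Churn = min(Installs, Signups) + 1  [with Installs=4, Signups=2]  = 3; Revenue = Installs + 2*Churn - 3  [with Installs=4, Churn=3]  = 7; LTV = Revenue*Installs  [with Revenue=7, Installs=4]  = 28.
Change = -24 − 28 = -52.

-52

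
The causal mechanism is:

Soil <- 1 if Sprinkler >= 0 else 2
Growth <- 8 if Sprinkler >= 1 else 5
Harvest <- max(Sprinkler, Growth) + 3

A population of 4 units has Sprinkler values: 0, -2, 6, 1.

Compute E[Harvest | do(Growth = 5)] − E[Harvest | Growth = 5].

0.25

Every unit gets Growth=5 under the intervention. Harvest values become 8, 8, 9, 8; E[Harvest|do(Growth=5)] = 8.25.
E[Harvest|Growth=5] averages over only the 2 units with Growth=5 (Sprinkler = 0, -2): Harvest = 8, 8, mean 8.
Difference = 8.25 − 8 = 0.25.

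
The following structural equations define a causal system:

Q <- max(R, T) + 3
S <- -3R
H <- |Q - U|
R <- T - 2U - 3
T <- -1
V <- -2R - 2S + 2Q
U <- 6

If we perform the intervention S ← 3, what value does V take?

30

Intervening sets S = 3 and removes its equation (S <- -3R).
R = T - 2U - 3  [with T=-1, U=6]  = -16
Q = max(R, T) + 3  [with R=-16, T=-1]  = 2
V = -2R - 2S + 2Q  [with R=-16, S=3, Q=2]  = 30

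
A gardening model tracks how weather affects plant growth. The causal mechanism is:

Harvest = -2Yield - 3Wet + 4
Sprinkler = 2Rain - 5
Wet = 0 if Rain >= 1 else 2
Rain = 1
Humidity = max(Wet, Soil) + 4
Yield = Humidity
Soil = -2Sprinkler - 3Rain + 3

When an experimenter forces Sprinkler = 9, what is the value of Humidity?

do(Sprinkler=9) replaces the equation Sprinkler = 2Rain - 5 with the constant Sprinkler = 9.
Soil = -2Sprinkler - 3Rain + 3  [with Sprinkler=9, Rain=1]  = -18
Wet = 0 if Rain >= 1 else 2  [with Rain=1]  = 0
Humidity = max(Wet, Soil) + 4  [with Wet=0, Soil=-18]  = 4

4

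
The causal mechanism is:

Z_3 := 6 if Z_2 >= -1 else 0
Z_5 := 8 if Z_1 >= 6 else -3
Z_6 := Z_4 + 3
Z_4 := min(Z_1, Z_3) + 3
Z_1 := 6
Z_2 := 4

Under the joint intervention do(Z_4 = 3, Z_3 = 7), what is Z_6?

The joint intervention fixes Z_4 = 3, Z_3 = 7, removing each variable's own equation.
Z_6 = Z_4 + 3  [with Z_4=3]  = 6

6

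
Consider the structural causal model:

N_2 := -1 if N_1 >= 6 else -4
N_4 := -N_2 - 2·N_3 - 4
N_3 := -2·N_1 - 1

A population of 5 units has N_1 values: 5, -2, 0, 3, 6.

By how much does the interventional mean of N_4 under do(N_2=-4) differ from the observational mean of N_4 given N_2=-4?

3.6

do(N_2=-4) breaks N_2's dependence on N_1. With N_2=-4 fixed, N_4 across the units is 22, -6, 2, 14, 26, mean 11.6.
Conditioning on N_2=-4 selects the 4 unit(s) with N_1 ∈ {5, -2, 0, 3}. Their N_4 values: 22, -6, 2, 14. Mean = 8.
Difference = 11.6 − 8 = 3.6.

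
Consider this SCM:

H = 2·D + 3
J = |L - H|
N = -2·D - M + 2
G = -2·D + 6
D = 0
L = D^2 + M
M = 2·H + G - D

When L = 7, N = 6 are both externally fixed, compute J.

Setting L = 7, N = 6 by intervention discards those variables' equations.
H = 2·D + 3  [with D=0]  = 3
J = |L - H|  [with L=7, H=3]  = 4

4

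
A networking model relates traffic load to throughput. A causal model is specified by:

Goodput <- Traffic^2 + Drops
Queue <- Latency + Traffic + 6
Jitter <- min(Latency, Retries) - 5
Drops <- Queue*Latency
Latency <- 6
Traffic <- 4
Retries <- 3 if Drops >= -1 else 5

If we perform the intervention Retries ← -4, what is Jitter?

The intervention breaks the incoming arrows to Retries: Retries <- 3 if Drops >= -1 else 5 no longer applies, and Retries = -4.
Jitter = min(Latency, Retries) - 5  [with Latency=6, Retries=-4]  = -9

-9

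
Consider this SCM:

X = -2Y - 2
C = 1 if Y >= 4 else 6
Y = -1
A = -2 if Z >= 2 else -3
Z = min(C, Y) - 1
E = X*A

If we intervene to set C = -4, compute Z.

The intervention breaks the incoming arrows to C: C = 1 if Y >= 4 else 6 no longer applies, and C = -4.
Z = min(C, Y) - 1  [with C=-4, Y=-1]  = -5

-5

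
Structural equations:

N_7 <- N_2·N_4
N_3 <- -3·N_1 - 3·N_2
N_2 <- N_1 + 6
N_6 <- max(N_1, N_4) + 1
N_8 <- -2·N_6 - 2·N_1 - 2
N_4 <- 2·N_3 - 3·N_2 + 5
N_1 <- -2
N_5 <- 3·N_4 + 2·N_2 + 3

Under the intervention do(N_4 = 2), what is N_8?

do(N_4=2) replaces the equation N_4 <- 2·N_3 - 3·N_2 + 5 with the constant N_4 = 2.
N_6 = max(N_1, N_4) + 1  [with N_1=-2, N_4=2]  = 3
N_8 = -2·N_6 - 2·N_1 - 2  [with N_6=3, N_1=-2]  = -4

-4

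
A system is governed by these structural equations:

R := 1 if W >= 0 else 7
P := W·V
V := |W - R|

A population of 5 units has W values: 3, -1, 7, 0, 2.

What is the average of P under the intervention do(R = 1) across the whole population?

Every unit gets R=1 under the intervention. P values become 6, -2, 42, 0, 2; E[P|do(R=1)] = 9.6.

9.6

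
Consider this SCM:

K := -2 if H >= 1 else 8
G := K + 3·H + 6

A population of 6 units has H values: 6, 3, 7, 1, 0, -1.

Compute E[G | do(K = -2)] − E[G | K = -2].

The intervention sets K=-2 in all 6 units regardless of H. Recomputing G per unit gives 22, 13, 25, 7, 4, 1; average 12.
Conditioning on K=-2 selects the 4 unit(s) with H ∈ {6, 3, 7, 1}. Their G values: 22, 13, 25, 7. Mean = 16.75.
Difference = 12 − 16.75 = -4.75.

-4.75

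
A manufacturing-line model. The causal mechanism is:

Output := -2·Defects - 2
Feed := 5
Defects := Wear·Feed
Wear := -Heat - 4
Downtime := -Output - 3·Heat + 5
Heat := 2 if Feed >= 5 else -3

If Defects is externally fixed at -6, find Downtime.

-11

Under do(Defects=-6), the mechanism Defects := Wear·Feed is discarded; Defects is fixed at -6.
Heat = 2 if Feed >= 5 else -3  [with Feed=5]  = 2
Output = -2·Defects - 2  [with Defects=-6]  = 10
Downtime = -Output - 3·Heat + 5  [with Output=10, Heat=2]  = -11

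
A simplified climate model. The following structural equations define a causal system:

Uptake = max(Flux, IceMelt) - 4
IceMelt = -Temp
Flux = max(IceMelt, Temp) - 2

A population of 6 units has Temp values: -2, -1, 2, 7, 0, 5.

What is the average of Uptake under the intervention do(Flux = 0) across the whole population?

-3.5

do(Flux=0) breaks Flux's dependence on Temp. With Flux=0 fixed, Uptake across the units is -2, -3, -4, -4, -4, -4, mean -3.5.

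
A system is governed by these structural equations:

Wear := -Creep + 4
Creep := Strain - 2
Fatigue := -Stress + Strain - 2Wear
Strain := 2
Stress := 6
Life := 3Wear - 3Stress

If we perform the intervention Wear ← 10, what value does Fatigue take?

-24

Intervening sets Wear = 10 and removes its equation (Wear := -Creep + 4).
Fatigue = -Stress + Strain - 2Wear  [with Stress=6, Strain=2, Wear=10]  = -24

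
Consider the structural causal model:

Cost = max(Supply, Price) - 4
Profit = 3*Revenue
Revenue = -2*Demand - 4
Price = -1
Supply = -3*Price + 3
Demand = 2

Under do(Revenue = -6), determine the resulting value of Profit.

The intervention breaks the incoming arrows to Revenue: Revenue = -2*Demand - 4 no longer applies, and Revenue = -6.
Profit = 3*Revenue  [with Revenue=-6]  = -18

-18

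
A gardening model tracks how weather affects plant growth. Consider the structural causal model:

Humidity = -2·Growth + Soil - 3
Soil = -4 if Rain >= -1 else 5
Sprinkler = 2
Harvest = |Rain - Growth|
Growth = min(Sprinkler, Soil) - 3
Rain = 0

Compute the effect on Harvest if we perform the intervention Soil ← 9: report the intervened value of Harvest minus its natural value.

The intervention breaks the incoming arrows to Soil: Soil = -4 if Rain >= -1 else 5 no longer applies, and Soil = 9.
Growth = min(Sprinkler, Soil) - 3  [with Sprinkler=2, Soil=9]  = -1
Harvest = |Rain - Growth|  [with Rain=0, Growth=-1]  = 1
Without intervention: Soil = -4 if Rain >= -1 else 5  [with Rain=0]  = -4; Growth = min(Sprinkler, Soil) - 3  [with Sprinkler=2, Soil=-4]  = -7; Harvest = |Rain - Growth|  [with Rain=0, Growth=-7]  = 7.
Change = 1 − 7 = -6.

-6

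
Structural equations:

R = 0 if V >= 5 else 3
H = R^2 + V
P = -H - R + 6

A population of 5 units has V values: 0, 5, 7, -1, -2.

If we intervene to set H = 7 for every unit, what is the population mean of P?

do(H=7) breaks H's dependence on V. With H=7 fixed, P across the units is -4, -1, -1, -4, -4, mean -2.8.

-2.8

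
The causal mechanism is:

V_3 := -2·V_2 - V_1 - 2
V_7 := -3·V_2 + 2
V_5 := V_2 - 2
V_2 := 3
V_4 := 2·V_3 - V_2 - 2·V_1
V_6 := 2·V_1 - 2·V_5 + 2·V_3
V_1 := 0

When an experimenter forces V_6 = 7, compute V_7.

-7

Intervening sets V_6 = 7 and removes its equation (V_6 := 2·V_1 - 2·V_5 + 2·V_3).
No directed path runs from V_6 to V_7, so V_7 keeps its natural value.
V_7 = -3·V_2 + 2  [with V_2=3]  = -7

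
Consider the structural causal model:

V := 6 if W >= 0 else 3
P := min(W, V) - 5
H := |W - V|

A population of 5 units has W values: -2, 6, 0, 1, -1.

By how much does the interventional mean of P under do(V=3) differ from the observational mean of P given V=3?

1.7

Every unit gets V=3 under the intervention. P values become -7, -2, -5, -4, -6; E[P|do(V=3)] = -4.8.
E[P|V=3] averages over only the 2 units with V=3 (W = -2, -1): P = -7, -6, mean -6.5.
Difference = -4.8 − (-6.5) = 1.7.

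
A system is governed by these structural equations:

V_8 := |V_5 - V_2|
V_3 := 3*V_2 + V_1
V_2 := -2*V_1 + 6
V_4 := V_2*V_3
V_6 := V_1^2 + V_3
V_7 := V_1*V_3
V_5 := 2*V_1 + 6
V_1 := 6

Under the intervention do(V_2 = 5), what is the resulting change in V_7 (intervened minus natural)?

198

Under do(V_2=5), the mechanism V_2 := -2*V_1 + 6 is discarded; V_2 is fixed at 5.
V_3 = 3*V_2 + V_1  [with V_2=5, V_1=6]  = 21
V_7 = V_1*V_3  [with V_1=6, V_3=21]  = 126
Without intervention: V_2 = -2*V_1 + 6  [with V_1=6]  = -6; V_3 = 3*V_2 + V_1  [with V_2=-6, V_1=6]  = -12; V_7 = V_1*V_3  [with V_1=6, V_3=-12]  = -72.
Change = 126 − (-72) = 198.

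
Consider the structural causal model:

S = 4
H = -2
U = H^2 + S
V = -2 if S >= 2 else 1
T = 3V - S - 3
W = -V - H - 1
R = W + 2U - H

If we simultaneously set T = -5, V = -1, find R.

20

Setting T = -5, V = -1 by intervention discards those variables' equations.
U = H^2 + S  [with H=-2, S=4]  = 8
W = -V - H - 1  [with V=-1, H=-2]  = 2
R = W + 2U - H  [with W=2, U=8, H=-2]  = 20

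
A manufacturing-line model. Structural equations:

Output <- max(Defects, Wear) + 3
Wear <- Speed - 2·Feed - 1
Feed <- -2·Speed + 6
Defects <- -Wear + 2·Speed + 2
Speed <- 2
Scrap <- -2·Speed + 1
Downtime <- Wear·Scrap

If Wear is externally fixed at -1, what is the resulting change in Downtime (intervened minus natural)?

The intervention breaks the incoming arrows to Wear: Wear <- Speed - 2·Feed - 1 no longer applies, and Wear = -1.
Scrap = -2·Speed + 1  [with Speed=2]  = -3
Downtime = Wear·Scrap  [with Wear=-1, Scrap=-3]  = 3
Without intervention: Feed = -2·Speed + 6  [with Speed=2]  = 2; Wear = Speed - 2·Feed - 1  [with Speed=2, Feed=2]  = -3; Scrap = -2·Speed + 1  [with Speed=2]  = -3; Downtime = Wear·Scrap  [with Wear=-3, Scrap=-3]  = 9.
Change = 3 − 9 = -6.

-6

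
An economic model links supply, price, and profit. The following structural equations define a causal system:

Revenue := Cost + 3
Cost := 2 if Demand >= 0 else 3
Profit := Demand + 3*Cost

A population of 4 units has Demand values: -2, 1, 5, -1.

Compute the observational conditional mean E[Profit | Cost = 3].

Conditioning on Cost=3 selects the 2 unit(s) with Demand ∈ {-2, -1}. Their Profit values: 7, 8. Mean = 7.5.

7.5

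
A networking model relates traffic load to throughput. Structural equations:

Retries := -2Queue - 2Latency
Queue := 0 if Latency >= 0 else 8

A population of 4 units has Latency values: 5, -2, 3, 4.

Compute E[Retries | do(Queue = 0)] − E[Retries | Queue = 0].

Under do(Queue=0), Queue's equation is replaced by Queue=0 for every unit. Per-unit Retries: -10, 4, -6, -8. Mean = -5.
E[Retries|Queue=0] averages over only the 3 units with Queue=0 (Latency = 5, 3, 4): Retries = -10, -6, -8, mean -8.
Difference = -5 − (-8) = 3.

3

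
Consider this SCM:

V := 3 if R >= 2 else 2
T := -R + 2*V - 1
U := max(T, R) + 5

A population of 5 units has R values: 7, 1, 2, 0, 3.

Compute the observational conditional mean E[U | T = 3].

8

E[U|T=3] averages over only the 2 units with T=3 (R = 2, 0): U = 8, 8, mean 8.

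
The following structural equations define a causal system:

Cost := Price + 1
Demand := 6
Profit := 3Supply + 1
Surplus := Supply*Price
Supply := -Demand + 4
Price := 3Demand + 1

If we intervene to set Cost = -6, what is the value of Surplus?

-38

Under do(Cost=-6), the mechanism Cost := Price + 1 is discarded; Cost is fixed at -6.
Since Surplus is not a descendant of the intervened variable, it is unaffected.
Price = 3Demand + 1  [with Demand=6]  = 19
Supply = -Demand + 4  [with Demand=6]  = -2
Surplus = Supply*Price  [with Supply=-2, Price=19]  = -38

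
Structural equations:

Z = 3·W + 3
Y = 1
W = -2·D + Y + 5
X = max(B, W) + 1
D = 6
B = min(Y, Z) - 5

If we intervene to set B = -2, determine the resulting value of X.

-1

The intervention breaks the incoming arrows to B: B = min(Y, Z) - 5 no longer applies, and B = -2.
W = -2·D + Y + 5  [with D=6, Y=1]  = -6
X = max(B, W) + 1  [with B=-2, W=-6]  = -1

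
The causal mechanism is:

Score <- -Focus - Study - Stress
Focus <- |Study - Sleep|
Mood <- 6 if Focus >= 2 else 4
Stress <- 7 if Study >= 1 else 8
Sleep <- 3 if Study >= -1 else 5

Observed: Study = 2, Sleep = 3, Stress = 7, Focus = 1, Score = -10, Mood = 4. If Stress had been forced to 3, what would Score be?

-6

do(Stress=3) replaces the equation Stress <- 7 if Study >= 1 else 8 with the constant Stress = 3.
Sleep = 3 if Study >= -1 else 5  [with Study=2]  = 3
Focus = |Study - Sleep|  [with Study=2, Sleep=3]  = 1
Score = -Focus - Study - Stress  [with Focus=1, Study=2, Stress=3]  = -6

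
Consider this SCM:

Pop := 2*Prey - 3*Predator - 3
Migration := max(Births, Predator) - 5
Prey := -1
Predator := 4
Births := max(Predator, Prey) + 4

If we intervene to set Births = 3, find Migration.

The intervention breaks the incoming arrows to Births: Births := max(Predator, Prey) + 4 no longer applies, and Births = 3.
Migration = max(Births, Predator) - 5  [with Births=3, Predator=4]  = -1

-1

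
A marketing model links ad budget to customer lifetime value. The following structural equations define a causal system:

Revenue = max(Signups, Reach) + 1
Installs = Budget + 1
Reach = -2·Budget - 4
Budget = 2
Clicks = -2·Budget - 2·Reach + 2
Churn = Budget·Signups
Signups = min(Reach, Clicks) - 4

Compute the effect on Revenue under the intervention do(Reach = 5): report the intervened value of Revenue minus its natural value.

13

Under do(Reach=5), the mechanism Reach = -2·Budget - 4 is discarded; Reach is fixed at 5.
Clicks = -2·Budget - 2·Reach + 2  [with Budget=2, Reach=5]  = -12
Signups = min(Reach, Clicks) - 4  [with Reach=5, Clicks=-12]  = -16
Revenue = max(Signups, Reach) + 1  [with Signups=-16, Reach=5]  = 6
Without intervention: Reach = -2·Budget - 4  [with Budget=2]  = -8; Clicks = -2·Budget - 2·Reach + 2  [with Budget=2, Reach=-8]  = 14; Signups = min(Reach, Clicks) - 4  [with Reach=-8, Clicks=14]  = -12; Revenue = max(Signups, Reach) + 1  [with Signups=-12, Reach=-8]  = -7.
Change = 6 − (-7) = 13.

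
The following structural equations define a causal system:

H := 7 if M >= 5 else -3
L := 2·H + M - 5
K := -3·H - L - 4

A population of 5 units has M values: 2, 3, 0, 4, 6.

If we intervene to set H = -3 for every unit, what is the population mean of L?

The intervention sets H=-3 in all 5 units regardless of M. Recomputing L per unit gives -9, -8, -11, -7, -5; average -8.

-8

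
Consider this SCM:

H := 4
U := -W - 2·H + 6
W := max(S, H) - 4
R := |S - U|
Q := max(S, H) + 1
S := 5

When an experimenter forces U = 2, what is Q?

The intervention breaks the incoming arrows to U: U := -W - 2·H + 6 no longer applies, and U = 2.
Since Q is not a descendant of the intervened variable, it is unaffected.
Q = max(S, H) + 1  [with S=5, H=4]  = 6

6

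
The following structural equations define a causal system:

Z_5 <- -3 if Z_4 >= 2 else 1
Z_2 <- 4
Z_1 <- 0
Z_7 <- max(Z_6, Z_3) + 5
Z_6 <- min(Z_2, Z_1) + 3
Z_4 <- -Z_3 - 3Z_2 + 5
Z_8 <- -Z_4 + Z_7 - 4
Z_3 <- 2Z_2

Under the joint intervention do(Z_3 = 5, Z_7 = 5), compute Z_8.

Under do(Z_3 = 5, Z_7 = 5), each intervened variable's structural equation is replaced by its fixed value.
Z_4 = -Z_3 - 3Z_2 + 5  [with Z_3=5, Z_2=4]  = -12
Z_8 = -Z_4 + Z_7 - 4  [with Z_4=-12, Z_7=5]  = 13

13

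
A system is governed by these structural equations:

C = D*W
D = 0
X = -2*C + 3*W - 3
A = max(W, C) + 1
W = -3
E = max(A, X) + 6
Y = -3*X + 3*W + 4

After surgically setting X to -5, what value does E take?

7

The intervention breaks the incoming arrows to X: X = -2*C + 3*W - 3 no longer applies, and X = -5.
C = D*W  [with D=0, W=-3]  = 0
A = max(W, C) + 1  [with W=-3, C=0]  = 1
E = max(A, X) + 6  [with A=1, X=-5]  = 7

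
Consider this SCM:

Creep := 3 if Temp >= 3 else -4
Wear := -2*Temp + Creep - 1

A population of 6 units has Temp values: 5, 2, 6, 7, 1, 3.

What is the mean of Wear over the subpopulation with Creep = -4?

E[Wear|Creep=-4] averages over only the 2 units with Creep=-4 (Temp = 2, 1): Wear = -9, -7, mean -8.

-8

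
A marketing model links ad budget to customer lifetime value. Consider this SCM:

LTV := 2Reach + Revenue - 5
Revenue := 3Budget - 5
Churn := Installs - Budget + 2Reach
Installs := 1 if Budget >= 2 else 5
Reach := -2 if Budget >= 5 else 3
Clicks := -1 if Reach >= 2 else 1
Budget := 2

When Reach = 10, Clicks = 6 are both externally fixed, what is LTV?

Under do(Reach = 10, Clicks = 6), each intervened variable's structural equation is replaced by its fixed value.
Revenue = 3Budget - 5  [with Budget=2]  = 1
LTV = 2Reach + Revenue - 5  [with Reach=10, Revenue=1]  = 16

16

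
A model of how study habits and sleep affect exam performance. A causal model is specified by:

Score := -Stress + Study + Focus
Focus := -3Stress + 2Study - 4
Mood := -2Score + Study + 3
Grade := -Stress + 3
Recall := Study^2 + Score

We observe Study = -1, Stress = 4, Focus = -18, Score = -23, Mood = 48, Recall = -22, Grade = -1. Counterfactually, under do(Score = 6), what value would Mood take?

-10

Intervening sets Score = 6 and removes its equation (Score := -Stress + Study + Focus).
Mood = -2Score + Study + 3  [with Score=6, Study=-1]  = -10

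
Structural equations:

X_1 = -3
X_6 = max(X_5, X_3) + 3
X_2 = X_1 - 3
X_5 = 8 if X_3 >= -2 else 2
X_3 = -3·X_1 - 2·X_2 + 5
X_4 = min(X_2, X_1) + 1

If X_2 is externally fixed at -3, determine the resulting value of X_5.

8

do(X_2=-3) replaces the equation X_2 = X_1 - 3 with the constant X_2 = -3.
X_3 = -3·X_1 - 2·X_2 + 5  [with X_1=-3, X_2=-3]  = 20
X_5 = 8 if X_3 >= -2 else 2  [with X_3=20]  = 8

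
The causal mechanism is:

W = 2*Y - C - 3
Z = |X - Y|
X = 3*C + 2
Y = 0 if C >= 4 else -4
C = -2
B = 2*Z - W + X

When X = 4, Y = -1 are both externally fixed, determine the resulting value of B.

17

Setting X = 4, Y = -1 by intervention discards those variables' equations.
Z = |X - Y|  [with X=4, Y=-1]  = 5
W = 2*Y - C - 3  [with Y=-1, C=-2]  = -3
B = 2*Z - W + X  [with Z=5, W=-3, X=4]  = 17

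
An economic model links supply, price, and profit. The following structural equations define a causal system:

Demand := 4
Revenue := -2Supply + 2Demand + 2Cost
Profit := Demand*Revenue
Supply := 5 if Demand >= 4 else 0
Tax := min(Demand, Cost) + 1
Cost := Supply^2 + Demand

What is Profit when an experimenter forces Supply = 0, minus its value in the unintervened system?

Under do(Supply=0), the mechanism Supply := 5 if Demand >= 4 else 0 is discarded; Supply is fixed at 0.
Cost = Supply^2 + Demand  [with Supply=0, Demand=4]  = 4
Revenue = -2Supply + 2Demand + 2Cost  [with Supply=0, Demand=4, Cost=4]  = 16
Profit = Demand*Revenue  [with Demand=4, Revenue=16]  = 64
Without intervention: Supply = 5 if Demand >= 4 else 0  [with Demand=4]  = 5; Cost = Supply^2 + Demand  [with Supply=5, Demand=4]  = 29; Revenue = -2Supply + 2Demand + 2Cost  [with Supply=5, Demand=4, Cost=29]  = 56; Profit = Demand*Revenue  [with Demand=4, Revenue=56]  = 224.
Change = 64 − 224 = -160.

-160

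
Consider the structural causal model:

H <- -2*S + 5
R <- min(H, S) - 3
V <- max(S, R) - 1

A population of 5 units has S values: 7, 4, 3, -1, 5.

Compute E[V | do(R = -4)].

do(R=-4) breaks R's dependence on S. With R=-4 fixed, V across the units is 6, 3, 2, -2, 4, mean 2.6.

2.6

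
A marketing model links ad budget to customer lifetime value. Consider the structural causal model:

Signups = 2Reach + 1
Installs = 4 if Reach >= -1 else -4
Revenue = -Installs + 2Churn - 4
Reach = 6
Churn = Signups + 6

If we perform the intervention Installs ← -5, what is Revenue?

39

do(Installs=-5) replaces the equation Installs = 4 if Reach >= -1 else -4 with the constant Installs = -5.
Signups = 2Reach + 1  [with Reach=6]  = 13
Churn = Signups + 6  [with Signups=13]  = 19
Revenue = -Installs + 2Churn - 4  [with Installs=-5, Churn=19]  = 39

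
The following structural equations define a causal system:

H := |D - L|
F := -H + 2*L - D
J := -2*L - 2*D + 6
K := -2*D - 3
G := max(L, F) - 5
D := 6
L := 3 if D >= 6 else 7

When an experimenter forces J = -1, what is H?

3

do(J=-1) replaces the equation J := -2*L - 2*D + 6 with the constant J = -1.
H is not downstream of the intervention, so its value is determined by the original equations.
L = 3 if D >= 6 else 7  [with D=6]  = 3
H = |D - L|  [with D=6, L=3]  = 3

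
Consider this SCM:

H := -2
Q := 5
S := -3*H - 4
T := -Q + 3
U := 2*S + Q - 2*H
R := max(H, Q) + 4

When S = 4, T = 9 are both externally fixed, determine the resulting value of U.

Setting S = 4, T = 9 by intervention discards those variables' equations.
U = 2*S + Q - 2*H  [with S=4, Q=5, H=-2]  = 17

17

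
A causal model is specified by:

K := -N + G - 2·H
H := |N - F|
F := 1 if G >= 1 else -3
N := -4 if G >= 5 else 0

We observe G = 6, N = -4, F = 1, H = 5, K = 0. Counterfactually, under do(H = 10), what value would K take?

-10

Intervening sets H = 10 and removes its equation (H := |N - F|).
N = -4 if G >= 5 else 0  [with G=6]  = -4
K = -N + G - 2·H  [with N=-4, G=6, H=10]  = -10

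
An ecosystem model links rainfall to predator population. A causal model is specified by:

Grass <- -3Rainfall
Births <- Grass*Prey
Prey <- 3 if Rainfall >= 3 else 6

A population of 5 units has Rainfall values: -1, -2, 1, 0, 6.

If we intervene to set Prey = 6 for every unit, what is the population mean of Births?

-14.4

do(Prey=6) breaks Prey's dependence on Rainfall. With Prey=6 fixed, Births across the units is 18, 36, -18, 0, -108, mean -14.4.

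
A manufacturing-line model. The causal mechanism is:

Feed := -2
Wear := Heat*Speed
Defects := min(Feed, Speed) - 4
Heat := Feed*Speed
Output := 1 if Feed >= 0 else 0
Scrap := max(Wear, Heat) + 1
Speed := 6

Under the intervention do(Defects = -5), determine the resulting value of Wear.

-72

The intervention breaks the incoming arrows to Defects: Defects := min(Feed, Speed) - 4 no longer applies, and Defects = -5.
Since Wear is not a descendant of the intervened variable, it is unaffected.
Heat = Feed*Speed  [with Feed=-2, Speed=6]  = -12
Wear = Heat*Speed  [with Heat=-12, Speed=6]  = -72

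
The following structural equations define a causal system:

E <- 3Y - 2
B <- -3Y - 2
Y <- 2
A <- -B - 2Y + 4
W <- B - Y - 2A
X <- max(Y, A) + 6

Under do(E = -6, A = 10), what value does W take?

The joint intervention fixes E = -6, A = 10, removing each variable's own equation.
B = -3Y - 2  [with Y=2]  = -8
W = B - Y - 2A  [with B=-8, Y=2, A=10]  = -30

-30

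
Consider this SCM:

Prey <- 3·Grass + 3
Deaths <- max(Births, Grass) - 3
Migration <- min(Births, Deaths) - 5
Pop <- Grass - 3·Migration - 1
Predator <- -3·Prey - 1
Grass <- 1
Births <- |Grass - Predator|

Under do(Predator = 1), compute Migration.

The intervention breaks the incoming arrows to Predator: Predator <- -3·Prey - 1 no longer applies, and Predator = 1.
Births = |Grass - Predator|  [with Grass=1, Predator=1]  = 0
Deaths = max(Births, Grass) - 3  [with Births=0, Grass=1]  = -2
Migration = min(Births, Deaths) - 5  [with Births=0, Deaths=-2]  = -7

-7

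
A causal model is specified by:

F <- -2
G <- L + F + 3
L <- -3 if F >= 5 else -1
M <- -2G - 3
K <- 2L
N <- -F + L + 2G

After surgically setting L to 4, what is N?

16

Under do(L=4), the mechanism L <- -3 if F >= 5 else -1 is discarded; L is fixed at 4.
G = L + F + 3  [with L=4, F=-2]  = 5
N = -F + L + 2G  [with F=-2, L=4, G=5]  = 16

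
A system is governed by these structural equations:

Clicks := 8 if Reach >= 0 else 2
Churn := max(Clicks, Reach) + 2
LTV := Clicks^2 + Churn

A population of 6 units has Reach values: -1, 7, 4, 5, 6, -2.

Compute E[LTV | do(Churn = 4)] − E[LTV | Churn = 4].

Every unit gets Churn=4 under the intervention. LTV values become 8, 68, 68, 68, 68, 8; E[LTV|do(Churn=4)] = 48.
Conditioning on Churn=4 selects the 2 unit(s) with Reach ∈ {-1, -2}. Their LTV values: 8, 8. Mean = 8.
Difference = 48 − 8 = 40.

40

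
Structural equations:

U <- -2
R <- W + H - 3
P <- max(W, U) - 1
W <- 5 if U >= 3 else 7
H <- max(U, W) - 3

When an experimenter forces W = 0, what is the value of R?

do(W=0) replaces the equation W <- 5 if U >= 3 else 7 with the constant W = 0.
H = max(U, W) - 3  [with U=-2, W=0]  = -3
R = W + H - 3  [with W=0, H=-3]  = -6

-6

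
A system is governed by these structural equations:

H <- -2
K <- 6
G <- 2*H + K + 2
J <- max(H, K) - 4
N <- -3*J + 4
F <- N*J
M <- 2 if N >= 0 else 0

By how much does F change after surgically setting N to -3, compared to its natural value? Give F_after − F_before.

The intervention breaks the incoming arrows to N: N <- -3*J + 4 no longer applies, and N = -3.
J = max(H, K) - 4  [with H=-2, K=6]  = 2
F = N*J  [with N=-3, J=2]  = -6
Without intervention: J = max(H, K) - 4  [with H=-2, K=6]  = 2; N = -3*J + 4  [with J=2]  = -2; F = N*J  [with N=-2, J=2]  = -4.
Change = -6 − (-4) = -2.

-2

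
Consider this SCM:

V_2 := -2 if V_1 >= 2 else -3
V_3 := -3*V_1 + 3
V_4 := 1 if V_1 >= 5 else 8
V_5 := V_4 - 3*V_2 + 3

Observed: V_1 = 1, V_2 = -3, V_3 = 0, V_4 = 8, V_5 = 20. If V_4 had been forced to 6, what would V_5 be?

18

Intervening sets V_4 = 6 and removes its equation (V_4 := 1 if V_1 >= 5 else 8).
V_2 = -2 if V_1 >= 2 else -3  [with V_1=1]  = -3
V_5 = V_4 - 3*V_2 + 3  [with V_4=6, V_2=-3]  = 18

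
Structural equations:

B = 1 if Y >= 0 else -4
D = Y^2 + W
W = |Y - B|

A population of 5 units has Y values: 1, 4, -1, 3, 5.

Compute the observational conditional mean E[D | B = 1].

E[D|B=1] averages over only the 4 units with B=1 (Y = 1, 4, 3, 5): D = 1, 19, 11, 29, mean 15.

15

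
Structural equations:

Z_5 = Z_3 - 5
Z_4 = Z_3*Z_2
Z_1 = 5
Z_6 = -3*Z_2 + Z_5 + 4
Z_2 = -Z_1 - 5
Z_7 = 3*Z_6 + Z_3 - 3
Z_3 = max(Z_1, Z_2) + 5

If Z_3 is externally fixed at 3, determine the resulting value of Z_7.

96

The intervention breaks the incoming arrows to Z_3: Z_3 = max(Z_1, Z_2) + 5 no longer applies, and Z_3 = 3.
Z_2 = -Z_1 - 5  [with Z_1=5]  = -10
Z_5 = Z_3 - 5  [with Z_3=3]  = -2
Z_6 = -3*Z_2 + Z_5 + 4  [with Z_2=-10, Z_5=-2]  = 32
Z_7 = 3*Z_6 + Z_3 - 3  [with Z_6=32, Z_3=3]  = 96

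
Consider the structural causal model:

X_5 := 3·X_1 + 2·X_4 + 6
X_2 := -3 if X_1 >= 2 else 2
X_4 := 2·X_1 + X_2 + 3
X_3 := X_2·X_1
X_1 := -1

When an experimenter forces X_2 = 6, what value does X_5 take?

17

do(X_2=6) replaces the equation X_2 := -3 if X_1 >= 2 else 2 with the constant X_2 = 6.
X_4 = 2·X_1 + X_2 + 3  [with X_1=-1, X_2=6]  = 7
X_5 = 3·X_1 + 2·X_4 + 6  [with X_1=-1, X_4=7]  = 17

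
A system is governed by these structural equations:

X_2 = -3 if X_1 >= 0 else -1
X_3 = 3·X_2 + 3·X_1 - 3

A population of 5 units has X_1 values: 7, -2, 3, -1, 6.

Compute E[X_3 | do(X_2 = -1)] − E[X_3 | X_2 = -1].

The intervention sets X_2=-1 in all 5 units regardless of X_1. Recomputing X_3 per unit gives 15, -12, 3, -9, 12; average 1.8.
E[X_3|X_2=-1] averages over only the 2 units with X_2=-1 (X_1 = -2, -1): X_3 = -12, -9, mean -10.5.
Difference = 1.8 − (-10.5) = 12.3.

12.3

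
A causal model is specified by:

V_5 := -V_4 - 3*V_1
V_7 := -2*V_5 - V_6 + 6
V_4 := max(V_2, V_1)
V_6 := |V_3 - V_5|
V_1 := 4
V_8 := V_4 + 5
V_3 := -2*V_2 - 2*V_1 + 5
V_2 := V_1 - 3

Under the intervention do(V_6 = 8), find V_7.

30

Intervening sets V_6 = 8 and removes its equation (V_6 := |V_3 - V_5|).
V_2 = V_1 - 3  [with V_1=4]  = 1
V_4 = max(V_2, V_1)  [with V_2=1, V_1=4]  = 4
V_5 = -V_4 - 3*V_1  [with V_4=4, V_1=4]  = -16
V_7 = -2*V_5 - V_6 + 6  [with V_5=-16, V_6=8]  = 30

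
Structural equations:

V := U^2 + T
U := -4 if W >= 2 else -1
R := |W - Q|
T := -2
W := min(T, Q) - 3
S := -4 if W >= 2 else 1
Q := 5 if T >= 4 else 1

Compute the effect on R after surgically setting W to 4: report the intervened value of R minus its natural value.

The intervention breaks the incoming arrows to W: W := min(T, Q) - 3 no longer applies, and W = 4.
Q = 5 if T >= 4 else 1  [with T=-2]  = 1
R = |W - Q|  [with W=4, Q=1]  = 3
Without intervention: Q = 5 if T >= 4 else 1  [with T=-2]  = 1; W = min(T, Q) - 3  [with T=-2, Q=1]  = -5; R = |W - Q|  [with W=-5, Q=1]  = 6.
Change = 3 − 6 = -3.

-3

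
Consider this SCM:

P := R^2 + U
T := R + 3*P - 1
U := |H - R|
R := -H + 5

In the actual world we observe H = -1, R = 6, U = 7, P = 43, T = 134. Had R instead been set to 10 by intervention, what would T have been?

do(R=10) replaces the equation R := -H + 5 with the constant R = 10.
U = |H - R|  [with H=-1, R=10]  = 11
P = R^2 + U  [with R=10, U=11]  = 111
T = R + 3*P - 1  [with R=10, P=111]  = 342

342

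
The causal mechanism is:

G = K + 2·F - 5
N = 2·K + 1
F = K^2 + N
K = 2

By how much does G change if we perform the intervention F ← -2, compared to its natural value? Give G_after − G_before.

The intervention breaks the incoming arrows to F: F = K^2 + N no longer applies, and F = -2.
G = K + 2·F - 5  [with K=2, F=-2]  = -7
Without intervention: N = 2·K + 1  [with K=2]  = 5; F = K^2 + N  [with K=2, N=5]  = 9; G = K + 2·F - 5  [with K=2, F=9]  = 15.
Change = -7 − 15 = -22.

-22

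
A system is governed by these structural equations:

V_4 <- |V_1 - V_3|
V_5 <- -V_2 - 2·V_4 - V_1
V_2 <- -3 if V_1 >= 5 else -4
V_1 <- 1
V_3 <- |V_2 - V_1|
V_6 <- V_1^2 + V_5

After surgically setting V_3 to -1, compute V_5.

-1

do(V_3=-1) replaces the equation V_3 <- |V_2 - V_1| with the constant V_3 = -1.
V_2 = -3 if V_1 >= 5 else -4  [with V_1=1]  = -4
V_4 = |V_1 - V_3|  [with V_1=1, V_3=-1]  = 2
V_5 = -V_2 - 2·V_4 - V_1  [with V_2=-4, V_4=2, V_1=1]  = -1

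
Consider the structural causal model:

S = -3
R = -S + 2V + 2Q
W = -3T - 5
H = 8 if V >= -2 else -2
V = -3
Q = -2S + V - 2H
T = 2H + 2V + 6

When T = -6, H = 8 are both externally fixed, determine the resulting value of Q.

Under do(T = -6, H = 8), each intervened variable's structural equation is replaced by its fixed value.
Q = -2S + V - 2H  [with S=-3, V=-3, H=8]  = -13

-13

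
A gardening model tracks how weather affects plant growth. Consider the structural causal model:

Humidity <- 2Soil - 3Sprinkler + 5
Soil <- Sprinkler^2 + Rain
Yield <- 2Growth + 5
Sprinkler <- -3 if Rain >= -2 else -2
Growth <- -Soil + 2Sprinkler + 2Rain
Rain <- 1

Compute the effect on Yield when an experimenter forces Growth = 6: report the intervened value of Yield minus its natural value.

Under do(Growth=6), the mechanism Growth <- -Soil + 2Sprinkler + 2Rain is discarded; Growth is fixed at 6.
Yield = 2Growth + 5  [with Growth=6]  = 17
Without intervention: Sprinkler = -3 if Rain >= -2 else -2  [with Rain=1]  = -3; Soil = Sprinkler^2 + Rain  [with Sprinkler=-3, Rain=1]  = 10; Growth = -Soil + 2Sprinkler + 2Rain  [with Soil=10, Sprinkler=-3, Rain=1]  = -14; Yield = 2Growth + 5  [with Growth=-14]  = -23.
Change = 17 − (-23) = 40.

40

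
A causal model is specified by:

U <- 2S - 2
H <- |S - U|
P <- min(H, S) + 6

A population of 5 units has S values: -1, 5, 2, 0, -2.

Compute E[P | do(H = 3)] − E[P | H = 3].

do(H=3) breaks H's dependence on S. With H=3 fixed, P across the units is 5, 9, 8, 6, 4, mean 6.4.
E[P|H=3] averages over only the 2 units with H=3 (S = -1, 5): P = 5, 9, mean 7.
Difference = 6.4 − 7 = -0.6.

-0.6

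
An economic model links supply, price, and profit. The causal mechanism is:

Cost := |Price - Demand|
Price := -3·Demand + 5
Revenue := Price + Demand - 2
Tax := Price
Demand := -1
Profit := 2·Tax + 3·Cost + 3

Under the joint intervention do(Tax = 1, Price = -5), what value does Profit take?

The joint intervention fixes Tax = 1, Price = -5, removing each variable's own equation.
Cost = |Price - Demand|  [with Price=-5, Demand=-1]  = 4
Profit = 2·Tax + 3·Cost + 3  [with Tax=1, Cost=4]  = 17

17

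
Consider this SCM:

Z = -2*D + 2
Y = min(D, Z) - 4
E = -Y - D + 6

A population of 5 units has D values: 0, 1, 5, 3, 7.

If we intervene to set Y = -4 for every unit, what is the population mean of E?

do(Y=-4) breaks Y's dependence on D. With Y=-4 fixed, E across the units is 10, 9, 5, 7, 3, mean 6.8.

6.8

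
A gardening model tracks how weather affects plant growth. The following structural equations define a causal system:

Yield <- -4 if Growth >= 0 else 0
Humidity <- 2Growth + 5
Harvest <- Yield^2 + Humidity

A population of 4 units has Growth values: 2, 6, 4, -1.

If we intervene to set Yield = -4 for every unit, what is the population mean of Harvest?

Every unit gets Yield=-4 under the intervention. Harvest values become 25, 33, 29, 19; E[Harvest|do(Yield=-4)] = 26.5.

26.5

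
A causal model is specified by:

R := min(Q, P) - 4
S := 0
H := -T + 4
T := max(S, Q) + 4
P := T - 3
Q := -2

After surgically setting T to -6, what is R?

The intervention breaks the incoming arrows to T: T := max(S, Q) + 4 no longer applies, and T = -6.
P = T - 3  [with T=-6]  = -9
R = min(Q, P) - 4  [with Q=-2, P=-9]  = -13

-13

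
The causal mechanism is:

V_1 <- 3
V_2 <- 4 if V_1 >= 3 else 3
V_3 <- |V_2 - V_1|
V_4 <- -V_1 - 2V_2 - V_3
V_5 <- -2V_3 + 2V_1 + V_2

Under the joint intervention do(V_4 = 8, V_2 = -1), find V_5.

-3

The joint intervention fixes V_4 = 8, V_2 = -1, removing each variable's own equation.
V_3 = |V_2 - V_1|  [with V_2=-1, V_1=3]  = 4
V_5 = -2V_3 + 2V_1 + V_2  [with V_3=4, V_1=3, V_2=-1]  = -3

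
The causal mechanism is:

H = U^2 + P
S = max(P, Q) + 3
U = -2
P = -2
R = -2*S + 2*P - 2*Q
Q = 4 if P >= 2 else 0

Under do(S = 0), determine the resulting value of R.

The intervention breaks the incoming arrows to S: S = max(P, Q) + 3 no longer applies, and S = 0.
Q = 4 if P >= 2 else 0  [with P=-2]  = 0
R = -2*S + 2*P - 2*Q  [with S=0, P=-2, Q=0]  = -4

-4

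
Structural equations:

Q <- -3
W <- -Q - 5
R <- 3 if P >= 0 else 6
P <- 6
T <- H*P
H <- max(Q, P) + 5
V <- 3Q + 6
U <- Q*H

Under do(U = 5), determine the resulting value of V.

Intervening sets U = 5 and removes its equation (U <- Q*H).
V is not downstream of the intervention, so its value is determined by the original equations.
V = 3Q + 6  [with Q=-3]  = -3

-3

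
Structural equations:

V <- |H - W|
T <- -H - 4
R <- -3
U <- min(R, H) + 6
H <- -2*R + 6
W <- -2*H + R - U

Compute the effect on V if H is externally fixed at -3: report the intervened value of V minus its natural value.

-39

Under do(H=-3), the mechanism H <- -2*R + 6 is discarded; H is fixed at -3.
U = min(R, H) + 6  [with R=-3, H=-3]  = 3
W = -2*H + R - U  [with H=-3, R=-3, U=3]  = 0
V = |H - W|  [with H=-3, W=0]  = 3
Without intervention: H = -2*R + 6  [with R=-3]  = 12; U = min(R, H) + 6  [with R=-3, H=12]  = 3; W = -2*H + R - U  [with H=12, R=-3, U=3]  = -30; V = |H - W|  [with H=12, W=-30]  = 42.
Change = 3 − 42 = -39.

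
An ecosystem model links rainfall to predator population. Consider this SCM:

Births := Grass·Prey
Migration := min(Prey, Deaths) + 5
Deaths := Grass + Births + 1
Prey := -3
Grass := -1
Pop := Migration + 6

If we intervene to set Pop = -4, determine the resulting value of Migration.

do(Pop=-4) replaces the equation Pop := Migration + 6 with the constant Pop = -4.
Since Migration is not a descendant of the intervened variable, it is unaffected.
Births = Grass·Prey  [with Grass=-1, Prey=-3]  = 3
Deaths = Grass + Births + 1  [with Grass=-1, Births=3]  = 3
Migration = min(Prey, Deaths) + 5  [with Prey=-3, Deaths=3]  = 2

2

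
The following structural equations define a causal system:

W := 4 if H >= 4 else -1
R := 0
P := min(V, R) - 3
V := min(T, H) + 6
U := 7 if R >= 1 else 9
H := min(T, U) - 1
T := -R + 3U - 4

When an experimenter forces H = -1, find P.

The intervention breaks the incoming arrows to H: H := min(T, U) - 1 no longer applies, and H = -1.
U = 7 if R >= 1 else 9  [with R=0]  = 9
T = -R + 3U - 4  [with R=0, U=9]  = 23
V = min(T, H) + 6  [with T=23, H=-1]  = 5
P = min(V, R) - 3  [with V=5, R=0]  = -3

-3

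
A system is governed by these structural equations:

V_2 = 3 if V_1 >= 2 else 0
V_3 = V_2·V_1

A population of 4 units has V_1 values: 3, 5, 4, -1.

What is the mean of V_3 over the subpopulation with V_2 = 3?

12

E[V_3|V_2=3] averages over only the 3 units with V_2=3 (V_1 = 3, 5, 4): V_3 = 9, 15, 12, mean 12.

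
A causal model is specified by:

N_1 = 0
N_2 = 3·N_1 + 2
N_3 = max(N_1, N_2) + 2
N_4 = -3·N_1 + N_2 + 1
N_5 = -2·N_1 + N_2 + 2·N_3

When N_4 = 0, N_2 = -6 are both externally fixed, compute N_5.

The joint intervention fixes N_4 = 0, N_2 = -6, removing each variable's own equation.
N_3 = max(N_1, N_2) + 2  [with N_1=0, N_2=-6]  = 2
N_5 = -2·N_1 + N_2 + 2·N_3  [with N_1=0, N_2=-6, N_3=2]  = -2

-2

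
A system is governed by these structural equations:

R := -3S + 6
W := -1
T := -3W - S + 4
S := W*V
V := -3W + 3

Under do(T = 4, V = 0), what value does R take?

The joint intervention fixes T = 4, V = 0, removing each variable's own equation.
S = W*V  [with W=-1, V=0]  = 0
R = -3S + 6  [with S=0]  = 6

6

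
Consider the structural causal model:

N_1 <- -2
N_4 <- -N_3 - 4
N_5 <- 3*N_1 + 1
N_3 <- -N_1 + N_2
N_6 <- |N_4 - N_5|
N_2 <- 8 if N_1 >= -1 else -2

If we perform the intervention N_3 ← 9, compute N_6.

8

The intervention breaks the incoming arrows to N_3: N_3 <- -N_1 + N_2 no longer applies, and N_3 = 9.
N_4 = -N_3 - 4  [with N_3=9]  = -13
N_5 = 3*N_1 + 1  [with N_1=-2]  = -5
N_6 = |N_4 - N_5|  [with N_4=-13, N_5=-5]  = 8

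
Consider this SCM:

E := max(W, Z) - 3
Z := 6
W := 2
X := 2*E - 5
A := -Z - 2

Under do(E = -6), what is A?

-8

The intervention breaks the incoming arrows to E: E := max(W, Z) - 3 no longer applies, and E = -6.
A is not downstream of the intervention, so its value is determined by the original equations.
A = -Z - 2  [with Z=6]  = -8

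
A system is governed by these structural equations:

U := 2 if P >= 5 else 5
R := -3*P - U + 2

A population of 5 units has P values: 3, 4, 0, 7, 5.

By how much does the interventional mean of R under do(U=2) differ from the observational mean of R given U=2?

do(U=2) breaks U's dependence on P. With U=2 fixed, R across the units is -9, -12, 0, -21, -15, mean -11.4.
E[R|U=2] averages over only the 2 units with U=2 (P = 7, 5): R = -21, -15, mean -18.
Difference = -11.4 − (-18) = 6.6.

6.6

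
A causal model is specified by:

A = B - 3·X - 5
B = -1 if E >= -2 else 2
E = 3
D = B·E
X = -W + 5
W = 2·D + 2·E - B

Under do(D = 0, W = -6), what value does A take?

-39

Setting D = 0, W = -6 by intervention discards those variables' equations.
B = -1 if E >= -2 else 2  [with E=3]  = -1
X = -W + 5  [with W=-6]  = 11
A = B - 3·X - 5  [with B=-1, X=11]  = -39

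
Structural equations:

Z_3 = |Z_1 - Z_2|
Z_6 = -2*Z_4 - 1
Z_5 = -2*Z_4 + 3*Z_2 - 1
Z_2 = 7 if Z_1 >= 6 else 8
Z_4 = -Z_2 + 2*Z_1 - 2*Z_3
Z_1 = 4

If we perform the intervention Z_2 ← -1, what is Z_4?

-1

Under do(Z_2=-1), the mechanism Z_2 = 7 if Z_1 >= 6 else 8 is discarded; Z_2 is fixed at -1.
Z_3 = |Z_1 - Z_2|  [with Z_1=4, Z_2=-1]  = 5
Z_4 = -Z_2 + 2*Z_1 - 2*Z_3  [with Z_2=-1, Z_1=4, Z_3=5]  = -1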